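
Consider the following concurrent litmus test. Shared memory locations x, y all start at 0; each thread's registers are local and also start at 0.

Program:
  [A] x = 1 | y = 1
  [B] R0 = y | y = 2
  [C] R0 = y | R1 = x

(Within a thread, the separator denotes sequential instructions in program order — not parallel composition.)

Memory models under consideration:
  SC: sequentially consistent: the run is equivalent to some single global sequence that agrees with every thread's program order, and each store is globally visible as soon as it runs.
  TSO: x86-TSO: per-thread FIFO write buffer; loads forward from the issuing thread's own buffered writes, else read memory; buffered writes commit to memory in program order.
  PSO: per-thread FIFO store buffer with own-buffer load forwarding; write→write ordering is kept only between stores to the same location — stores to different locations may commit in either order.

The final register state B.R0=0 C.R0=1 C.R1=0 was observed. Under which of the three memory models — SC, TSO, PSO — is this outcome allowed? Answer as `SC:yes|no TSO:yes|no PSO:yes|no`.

SC:no TSO:no PSO:yes

outcome vector order: (B.R0,C.R0,C.R1)
[SC] allowed = {<0 0 0>, <0 0 1>, <0 1 1>, <0 2 0>, <0 2 1>, <1 0 0>, <1 0 1>, <1 1 1>, <1 2 1>}
[TSO] allowed = {<0 0 0>, <0 0 1>, <0 1 1>, <0 2 0>, <0 2 1>, <1 0 0>, <1 0 1>, <1 1 1>, <1 2 1>}
[PSO] allowed = {<0 0 0>, <0 0 1>, <0 1 0>, <0 1 1>, <0 2 0>, <0 2 1>, <1 0 0>, <1 0 1>, <1 1 0>, <1 1 1>, <1 2 0>, <1 2 1>}
target <0 1 0> ∈ {PSO}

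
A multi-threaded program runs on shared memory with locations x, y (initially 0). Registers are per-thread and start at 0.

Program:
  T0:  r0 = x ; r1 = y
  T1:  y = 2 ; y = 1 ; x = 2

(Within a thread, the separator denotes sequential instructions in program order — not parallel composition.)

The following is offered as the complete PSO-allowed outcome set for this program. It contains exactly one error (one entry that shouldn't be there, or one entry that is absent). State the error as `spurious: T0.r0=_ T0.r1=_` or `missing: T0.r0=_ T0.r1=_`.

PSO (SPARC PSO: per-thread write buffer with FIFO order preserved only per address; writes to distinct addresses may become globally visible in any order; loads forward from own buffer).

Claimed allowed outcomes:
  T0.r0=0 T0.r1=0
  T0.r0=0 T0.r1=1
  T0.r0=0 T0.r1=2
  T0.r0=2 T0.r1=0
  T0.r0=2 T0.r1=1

outcome vector order: (T0.r0,T0.r1)
[PSO] allowed = {0/0; 0/1; 0/2; 2/0; 2/1; 2/2}
PSO∖claimed = {2/2}

missing: T0.r0=2 T0.r1=2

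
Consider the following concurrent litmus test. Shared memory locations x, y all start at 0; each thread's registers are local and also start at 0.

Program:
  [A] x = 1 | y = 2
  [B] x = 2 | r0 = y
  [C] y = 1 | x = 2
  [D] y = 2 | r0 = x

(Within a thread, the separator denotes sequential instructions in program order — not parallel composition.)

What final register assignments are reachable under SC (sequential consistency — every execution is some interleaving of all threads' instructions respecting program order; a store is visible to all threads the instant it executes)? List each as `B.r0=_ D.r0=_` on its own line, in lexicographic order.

outcome vector order: (B.r0,D.r0)
|SC outcomes| = 8

B.r0=0 D.r0=1
B.r0=0 D.r0=2
B.r0=1 D.r0=0
B.r0=1 D.r0=1
B.r0=1 D.r0=2
B.r0=2 D.r0=0
B.r0=2 D.r0=1
B.r0=2 D.r0=2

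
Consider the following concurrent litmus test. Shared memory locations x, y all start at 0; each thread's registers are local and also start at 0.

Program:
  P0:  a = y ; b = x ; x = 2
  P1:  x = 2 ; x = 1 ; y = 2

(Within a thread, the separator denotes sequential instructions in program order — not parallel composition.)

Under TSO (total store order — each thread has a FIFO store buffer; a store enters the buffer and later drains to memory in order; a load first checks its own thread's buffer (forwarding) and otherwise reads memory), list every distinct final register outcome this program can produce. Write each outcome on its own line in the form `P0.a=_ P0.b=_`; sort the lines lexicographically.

P0.a=0 P0.b=0
P0.a=0 P0.b=1
P0.a=0 P0.b=2
P0.a=2 P0.b=1

outcome vector order: (P0.a,P0.b)
|TSO outcomes| = 4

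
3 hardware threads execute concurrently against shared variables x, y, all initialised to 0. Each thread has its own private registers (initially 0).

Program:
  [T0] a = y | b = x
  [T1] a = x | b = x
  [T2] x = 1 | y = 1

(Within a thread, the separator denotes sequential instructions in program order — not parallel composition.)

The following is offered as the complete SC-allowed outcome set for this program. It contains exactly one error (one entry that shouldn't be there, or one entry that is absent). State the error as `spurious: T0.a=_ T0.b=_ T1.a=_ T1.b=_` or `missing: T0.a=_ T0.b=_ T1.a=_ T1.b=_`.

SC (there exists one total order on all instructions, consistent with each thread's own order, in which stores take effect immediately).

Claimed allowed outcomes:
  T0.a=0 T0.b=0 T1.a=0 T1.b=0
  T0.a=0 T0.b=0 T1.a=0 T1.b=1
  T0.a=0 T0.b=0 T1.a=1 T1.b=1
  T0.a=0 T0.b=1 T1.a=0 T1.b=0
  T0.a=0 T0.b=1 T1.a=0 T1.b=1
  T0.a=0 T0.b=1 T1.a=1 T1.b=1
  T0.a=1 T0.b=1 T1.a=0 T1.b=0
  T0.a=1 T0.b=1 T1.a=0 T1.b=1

missing: T0.a=1 T0.b=1 T1.a=1 T1.b=1

outcome vector order: (T0.a,T0.b,T1.a,T1.b)
under SC → 0000 0001 0011 0100 0101 0111 1100 1101 1111
SC∖claimed = {1111}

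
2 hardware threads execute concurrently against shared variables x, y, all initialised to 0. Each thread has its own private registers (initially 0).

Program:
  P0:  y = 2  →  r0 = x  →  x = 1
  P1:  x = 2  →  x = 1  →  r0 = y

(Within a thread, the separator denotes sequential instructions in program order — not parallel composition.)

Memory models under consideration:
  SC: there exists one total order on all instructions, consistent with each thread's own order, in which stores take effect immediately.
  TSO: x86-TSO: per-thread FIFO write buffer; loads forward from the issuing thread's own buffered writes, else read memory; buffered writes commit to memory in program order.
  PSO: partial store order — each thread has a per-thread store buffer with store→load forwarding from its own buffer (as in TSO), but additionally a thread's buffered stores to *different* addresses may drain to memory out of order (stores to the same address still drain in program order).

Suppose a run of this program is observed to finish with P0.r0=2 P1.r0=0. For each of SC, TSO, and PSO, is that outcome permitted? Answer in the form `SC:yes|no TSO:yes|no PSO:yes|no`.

outcome vector order: (P0.r0,P1.r0)
SC (4): 0/2, 1/0, 1/2, 2/2
TSO (6): 0/0, 0/2, 1/0, 1/2, 2/0, 2/2
PSO (6): 0/0, 0/2, 1/0, 1/2, 2/0, 2/2
target 2/0 ∈ {TSO,PSO}

SC:no TSO:yes PSO:yes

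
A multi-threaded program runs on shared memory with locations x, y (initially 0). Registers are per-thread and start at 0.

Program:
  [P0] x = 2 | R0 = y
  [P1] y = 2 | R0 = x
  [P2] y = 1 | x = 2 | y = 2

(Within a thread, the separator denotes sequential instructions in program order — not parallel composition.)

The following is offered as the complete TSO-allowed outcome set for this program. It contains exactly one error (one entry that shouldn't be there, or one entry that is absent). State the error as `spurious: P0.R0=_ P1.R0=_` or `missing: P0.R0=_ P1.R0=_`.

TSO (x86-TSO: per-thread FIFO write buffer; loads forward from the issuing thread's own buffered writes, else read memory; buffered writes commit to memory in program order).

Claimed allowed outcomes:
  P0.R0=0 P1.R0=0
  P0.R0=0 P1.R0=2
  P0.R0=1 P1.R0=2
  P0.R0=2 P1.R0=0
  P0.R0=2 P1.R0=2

outcome vector order: (P0.R0,P1.R0)
TSO: 6 outcomes — {(0,0), (0,2), (1,0), (1,2), (2,0), (2,2)}
TSO∖claimed = {(1,0)}

missing: P0.R0=1 P1.R0=0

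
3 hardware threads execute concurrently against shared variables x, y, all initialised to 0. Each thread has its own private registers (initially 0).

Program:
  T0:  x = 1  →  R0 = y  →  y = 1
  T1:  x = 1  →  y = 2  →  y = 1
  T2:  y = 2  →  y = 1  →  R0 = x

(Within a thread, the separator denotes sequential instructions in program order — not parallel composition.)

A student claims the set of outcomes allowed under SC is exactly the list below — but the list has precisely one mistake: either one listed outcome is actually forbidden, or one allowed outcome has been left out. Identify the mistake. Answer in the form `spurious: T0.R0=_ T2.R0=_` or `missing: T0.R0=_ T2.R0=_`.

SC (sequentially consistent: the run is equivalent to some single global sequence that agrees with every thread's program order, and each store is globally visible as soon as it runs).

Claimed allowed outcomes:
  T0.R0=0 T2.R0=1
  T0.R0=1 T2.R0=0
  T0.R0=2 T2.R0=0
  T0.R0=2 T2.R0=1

missing: T0.R0=1 T2.R0=1

outcome vector order: (T0.R0,T2.R0)
SC: 5 outcomes — {(0,1), (1,0), (1,1), (2,0), (2,1)}
SC∖claimed = {(1,1)}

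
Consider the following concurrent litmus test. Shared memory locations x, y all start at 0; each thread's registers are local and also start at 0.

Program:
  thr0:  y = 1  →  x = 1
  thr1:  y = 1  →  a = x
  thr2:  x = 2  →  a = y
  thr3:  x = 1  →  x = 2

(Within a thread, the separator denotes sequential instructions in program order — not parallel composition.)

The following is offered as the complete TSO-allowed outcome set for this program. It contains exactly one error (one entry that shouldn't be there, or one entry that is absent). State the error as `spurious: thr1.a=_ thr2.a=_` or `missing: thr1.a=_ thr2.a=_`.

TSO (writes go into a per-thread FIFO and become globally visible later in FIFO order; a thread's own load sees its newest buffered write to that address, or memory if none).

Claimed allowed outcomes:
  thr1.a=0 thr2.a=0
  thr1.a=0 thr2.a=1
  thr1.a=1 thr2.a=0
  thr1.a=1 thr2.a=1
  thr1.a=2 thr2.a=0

missing: thr1.a=2 thr2.a=1

outcome vector order: (thr1.a,thr2.a)
TSO: 6 outcomes — {(0,0), (0,1), (1,0), (1,1), (2,0), (2,1)}
TSO∖claimed = {(2,1)}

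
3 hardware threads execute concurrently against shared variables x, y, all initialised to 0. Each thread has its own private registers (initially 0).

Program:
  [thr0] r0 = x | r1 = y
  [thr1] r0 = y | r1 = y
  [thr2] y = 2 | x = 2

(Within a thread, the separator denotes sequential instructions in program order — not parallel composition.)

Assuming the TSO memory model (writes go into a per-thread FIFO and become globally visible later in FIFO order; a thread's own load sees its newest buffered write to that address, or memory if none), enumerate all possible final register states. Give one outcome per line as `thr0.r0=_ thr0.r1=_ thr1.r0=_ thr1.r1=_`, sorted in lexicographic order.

thr0.r0=0 thr0.r1=0 thr1.r0=0 thr1.r1=0
thr0.r0=0 thr0.r1=0 thr1.r0=0 thr1.r1=2
thr0.r0=0 thr0.r1=0 thr1.r0=2 thr1.r1=2
thr0.r0=0 thr0.r1=2 thr1.r0=0 thr1.r1=0
thr0.r0=0 thr0.r1=2 thr1.r0=0 thr1.r1=2
thr0.r0=0 thr0.r1=2 thr1.r0=2 thr1.r1=2
thr0.r0=2 thr0.r1=2 thr1.r0=0 thr1.r1=0
thr0.r0=2 thr0.r1=2 thr1.r0=0 thr1.r1=2
thr0.r0=2 thr0.r1=2 thr1.r0=2 thr1.r1=2

outcome vector order: (thr0.r0,thr0.r1,thr1.r0,thr1.r1)
|TSO outcomes| = 9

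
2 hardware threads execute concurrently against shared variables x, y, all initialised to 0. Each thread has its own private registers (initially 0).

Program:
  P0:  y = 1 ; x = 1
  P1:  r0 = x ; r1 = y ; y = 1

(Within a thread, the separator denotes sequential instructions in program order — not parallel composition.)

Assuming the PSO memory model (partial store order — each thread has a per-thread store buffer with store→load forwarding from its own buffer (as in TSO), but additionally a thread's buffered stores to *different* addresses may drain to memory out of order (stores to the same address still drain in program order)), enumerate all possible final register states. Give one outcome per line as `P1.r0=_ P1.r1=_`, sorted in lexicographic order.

outcome vector order: (P1.r0,P1.r1)
|PSO outcomes| = 4

P1.r0=0 P1.r1=0
P1.r0=0 P1.r1=1
P1.r0=1 P1.r1=0
P1.r0=1 P1.r1=1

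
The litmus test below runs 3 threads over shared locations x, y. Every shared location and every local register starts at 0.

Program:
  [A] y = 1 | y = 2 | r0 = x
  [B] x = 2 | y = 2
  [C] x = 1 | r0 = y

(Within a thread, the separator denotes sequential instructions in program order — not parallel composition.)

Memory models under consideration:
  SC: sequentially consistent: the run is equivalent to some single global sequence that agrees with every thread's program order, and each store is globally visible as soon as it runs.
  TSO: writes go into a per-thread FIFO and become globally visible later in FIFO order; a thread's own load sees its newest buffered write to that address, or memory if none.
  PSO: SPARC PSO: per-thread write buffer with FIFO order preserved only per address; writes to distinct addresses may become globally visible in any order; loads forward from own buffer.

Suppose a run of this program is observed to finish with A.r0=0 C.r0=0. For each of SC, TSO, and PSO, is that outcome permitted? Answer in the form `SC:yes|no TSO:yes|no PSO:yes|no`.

outcome vector order: (A.r0,C.r0)
under SC → 02; 10; 11; 12; 20; 21; 22
under TSO → 00; 01; 02; 10; 11; 12; 20; 21; 22
under PSO → 00; 01; 02; 10; 11; 12; 20; 21; 22
target 00 ∈ {TSO,PSO}

SC:no TSO:yes PSO:yes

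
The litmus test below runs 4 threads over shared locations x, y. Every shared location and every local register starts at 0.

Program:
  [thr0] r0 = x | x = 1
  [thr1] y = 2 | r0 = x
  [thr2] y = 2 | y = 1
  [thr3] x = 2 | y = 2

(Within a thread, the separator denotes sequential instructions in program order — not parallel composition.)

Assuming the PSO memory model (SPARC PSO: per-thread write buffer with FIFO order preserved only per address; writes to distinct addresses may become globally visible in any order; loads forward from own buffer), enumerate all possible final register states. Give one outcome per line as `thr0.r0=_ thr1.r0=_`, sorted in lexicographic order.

outcome vector order: (thr0.r0,thr1.r0)
|PSO outcomes| = 6

thr0.r0=0 thr1.r0=0
thr0.r0=0 thr1.r0=1
thr0.r0=0 thr1.r0=2
thr0.r0=2 thr1.r0=0
thr0.r0=2 thr1.r0=1
thr0.r0=2 thr1.r0=2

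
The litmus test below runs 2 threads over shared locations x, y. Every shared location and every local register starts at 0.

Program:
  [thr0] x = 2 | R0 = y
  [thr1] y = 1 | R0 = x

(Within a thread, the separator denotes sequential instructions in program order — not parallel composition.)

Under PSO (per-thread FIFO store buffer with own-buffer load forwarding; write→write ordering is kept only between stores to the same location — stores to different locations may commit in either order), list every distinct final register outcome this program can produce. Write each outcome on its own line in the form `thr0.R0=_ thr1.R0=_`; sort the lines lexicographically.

outcome vector order: (thr0.R0,thr1.R0)
|PSO outcomes| = 4

thr0.R0=0 thr1.R0=0
thr0.R0=0 thr1.R0=2
thr0.R0=1 thr1.R0=0
thr0.R0=1 thr1.R0=2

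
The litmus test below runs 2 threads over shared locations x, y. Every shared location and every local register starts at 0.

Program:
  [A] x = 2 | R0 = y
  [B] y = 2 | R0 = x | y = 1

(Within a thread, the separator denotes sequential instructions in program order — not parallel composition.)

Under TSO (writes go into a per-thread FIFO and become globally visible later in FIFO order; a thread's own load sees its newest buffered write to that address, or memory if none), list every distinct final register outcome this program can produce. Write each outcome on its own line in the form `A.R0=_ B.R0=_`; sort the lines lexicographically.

outcome vector order: (A.R0,B.R0)
|TSO outcomes| = 6

A.R0=0 B.R0=0
A.R0=0 B.R0=2
A.R0=1 B.R0=0
A.R0=1 B.R0=2
A.R0=2 B.R0=0
A.R0=2 B.R0=2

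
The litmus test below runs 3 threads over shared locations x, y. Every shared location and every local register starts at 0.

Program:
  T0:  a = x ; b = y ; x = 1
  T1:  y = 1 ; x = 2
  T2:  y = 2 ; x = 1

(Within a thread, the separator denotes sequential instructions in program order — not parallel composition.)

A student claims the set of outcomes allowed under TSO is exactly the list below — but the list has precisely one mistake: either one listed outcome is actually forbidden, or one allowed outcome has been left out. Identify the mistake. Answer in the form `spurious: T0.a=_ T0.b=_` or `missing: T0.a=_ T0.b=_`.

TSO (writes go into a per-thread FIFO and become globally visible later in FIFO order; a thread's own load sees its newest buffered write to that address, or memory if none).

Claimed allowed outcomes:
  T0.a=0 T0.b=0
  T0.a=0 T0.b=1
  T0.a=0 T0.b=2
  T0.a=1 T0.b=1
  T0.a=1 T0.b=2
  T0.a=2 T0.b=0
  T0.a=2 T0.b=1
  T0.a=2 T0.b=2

spurious: T0.a=2 T0.b=0

outcome vector order: (T0.a,T0.b)
TSO: 7 outcomes — {0/0; 0/1; 0/2; 1/1; 1/2; 2/1; 2/2}
claimed∖TSO = {2/0}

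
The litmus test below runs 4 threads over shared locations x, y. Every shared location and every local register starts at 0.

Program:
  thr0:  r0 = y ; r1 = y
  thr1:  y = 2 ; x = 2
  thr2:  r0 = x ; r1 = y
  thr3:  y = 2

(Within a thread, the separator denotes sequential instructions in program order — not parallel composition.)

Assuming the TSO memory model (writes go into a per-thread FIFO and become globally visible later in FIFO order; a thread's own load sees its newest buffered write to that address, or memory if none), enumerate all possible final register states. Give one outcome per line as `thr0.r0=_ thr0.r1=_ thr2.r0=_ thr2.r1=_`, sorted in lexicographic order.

outcome vector order: (thr0.r0,thr0.r1,thr2.r0,thr2.r1)
|TSO outcomes| = 9

thr0.r0=0 thr0.r1=0 thr2.r0=0 thr2.r1=0
thr0.r0=0 thr0.r1=0 thr2.r0=0 thr2.r1=2
thr0.r0=0 thr0.r1=0 thr2.r0=2 thr2.r1=2
thr0.r0=0 thr0.r1=2 thr2.r0=0 thr2.r1=0
thr0.r0=0 thr0.r1=2 thr2.r0=0 thr2.r1=2
thr0.r0=0 thr0.r1=2 thr2.r0=2 thr2.r1=2
thr0.r0=2 thr0.r1=2 thr2.r0=0 thr2.r1=0
thr0.r0=2 thr0.r1=2 thr2.r0=0 thr2.r1=2
thr0.r0=2 thr0.r1=2 thr2.r0=2 thr2.r1=2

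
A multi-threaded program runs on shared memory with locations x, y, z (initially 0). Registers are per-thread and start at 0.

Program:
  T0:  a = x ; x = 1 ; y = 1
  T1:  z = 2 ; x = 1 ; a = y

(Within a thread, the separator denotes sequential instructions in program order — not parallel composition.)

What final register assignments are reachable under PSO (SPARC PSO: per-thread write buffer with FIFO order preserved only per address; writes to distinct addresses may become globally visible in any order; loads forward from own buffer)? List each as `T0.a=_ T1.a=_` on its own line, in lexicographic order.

T0.a=0 T1.a=0
T0.a=0 T1.a=1
T0.a=1 T1.a=0
T0.a=1 T1.a=1

outcome vector order: (T0.a,T1.a)
|PSO outcomes| = 4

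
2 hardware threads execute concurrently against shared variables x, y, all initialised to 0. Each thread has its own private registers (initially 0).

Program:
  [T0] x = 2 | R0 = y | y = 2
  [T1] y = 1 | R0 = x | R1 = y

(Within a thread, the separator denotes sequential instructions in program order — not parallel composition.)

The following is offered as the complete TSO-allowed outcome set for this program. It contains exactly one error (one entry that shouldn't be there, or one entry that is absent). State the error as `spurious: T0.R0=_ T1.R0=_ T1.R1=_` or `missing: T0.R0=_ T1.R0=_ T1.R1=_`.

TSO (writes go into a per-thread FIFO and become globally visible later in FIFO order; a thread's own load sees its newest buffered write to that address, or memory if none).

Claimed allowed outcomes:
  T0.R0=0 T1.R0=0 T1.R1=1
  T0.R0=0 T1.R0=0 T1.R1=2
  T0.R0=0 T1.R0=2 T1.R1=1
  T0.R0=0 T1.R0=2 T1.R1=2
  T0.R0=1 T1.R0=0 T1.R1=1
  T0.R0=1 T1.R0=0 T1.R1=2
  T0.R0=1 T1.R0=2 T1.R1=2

missing: T0.R0=1 T1.R0=2 T1.R1=1

outcome vector order: (T0.R0,T1.R0,T1.R1)
TSO (8): <0 0 1> <0 0 2> <0 2 1> <0 2 2> <1 0 1> <1 0 2> <1 2 1> <1 2 2>
TSO∖claimed = {<1 2 1>}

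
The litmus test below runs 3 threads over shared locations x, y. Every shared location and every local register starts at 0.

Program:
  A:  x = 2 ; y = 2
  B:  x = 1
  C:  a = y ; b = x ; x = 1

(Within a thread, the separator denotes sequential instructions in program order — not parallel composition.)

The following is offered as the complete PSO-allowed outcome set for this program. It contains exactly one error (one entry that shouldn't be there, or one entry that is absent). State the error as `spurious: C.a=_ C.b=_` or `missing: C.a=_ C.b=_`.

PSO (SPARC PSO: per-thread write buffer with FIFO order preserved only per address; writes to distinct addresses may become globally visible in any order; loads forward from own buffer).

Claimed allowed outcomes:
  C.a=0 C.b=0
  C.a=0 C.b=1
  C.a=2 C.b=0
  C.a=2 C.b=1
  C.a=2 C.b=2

missing: C.a=0 C.b=2

outcome vector order: (C.a,C.b)
PSO (6): <0 0> <0 1> <0 2> <2 0> <2 1> <2 2>
PSO∖claimed = {<0 2>}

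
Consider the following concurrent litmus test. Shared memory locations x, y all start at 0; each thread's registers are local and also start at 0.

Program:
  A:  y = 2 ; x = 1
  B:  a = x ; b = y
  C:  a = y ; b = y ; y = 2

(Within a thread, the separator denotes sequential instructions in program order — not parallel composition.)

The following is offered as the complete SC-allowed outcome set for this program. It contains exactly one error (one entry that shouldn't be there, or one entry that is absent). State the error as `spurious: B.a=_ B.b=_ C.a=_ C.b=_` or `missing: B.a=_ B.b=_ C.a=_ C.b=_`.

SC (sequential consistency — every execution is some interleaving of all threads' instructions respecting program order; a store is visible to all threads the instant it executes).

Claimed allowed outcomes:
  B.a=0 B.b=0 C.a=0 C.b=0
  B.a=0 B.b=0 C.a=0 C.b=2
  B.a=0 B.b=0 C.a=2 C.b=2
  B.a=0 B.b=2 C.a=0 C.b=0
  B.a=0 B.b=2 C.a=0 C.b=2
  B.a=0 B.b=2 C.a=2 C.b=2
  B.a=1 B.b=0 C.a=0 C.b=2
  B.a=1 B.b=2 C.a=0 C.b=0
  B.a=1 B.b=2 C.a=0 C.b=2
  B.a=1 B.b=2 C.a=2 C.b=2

spurious: B.a=1 B.b=0 C.a=0 C.b=2

outcome vector order: (B.a,B.b,C.a,C.b)
SC: 9 outcomes — {0000, 0002, 0022, 0200, 0202, 0222, 1200, 1202, 1222}
claimed∖SC = {1002}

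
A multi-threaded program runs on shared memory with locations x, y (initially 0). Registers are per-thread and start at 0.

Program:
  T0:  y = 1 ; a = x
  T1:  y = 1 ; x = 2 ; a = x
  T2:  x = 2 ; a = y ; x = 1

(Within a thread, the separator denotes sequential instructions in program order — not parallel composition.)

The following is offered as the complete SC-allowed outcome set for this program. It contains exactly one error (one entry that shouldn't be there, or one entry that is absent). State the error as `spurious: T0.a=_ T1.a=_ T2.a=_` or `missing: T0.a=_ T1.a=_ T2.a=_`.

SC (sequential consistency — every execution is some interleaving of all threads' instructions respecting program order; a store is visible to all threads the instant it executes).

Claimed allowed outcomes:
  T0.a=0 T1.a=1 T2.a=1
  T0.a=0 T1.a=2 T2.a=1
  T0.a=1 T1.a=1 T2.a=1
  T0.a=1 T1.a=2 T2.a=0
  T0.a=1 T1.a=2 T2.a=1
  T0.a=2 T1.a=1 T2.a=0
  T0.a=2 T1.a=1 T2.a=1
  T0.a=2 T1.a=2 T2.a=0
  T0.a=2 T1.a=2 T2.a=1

outcome vector order: (T0.a,T1.a,T2.a)
under SC → 0/1/1; 0/2/1; 1/1/0; 1/1/1; 1/2/0; 1/2/1; 2/1/0; 2/1/1; 2/2/0; 2/2/1
SC∖claimed = {1/1/0}

missing: T0.a=1 T1.a=1 T2.a=0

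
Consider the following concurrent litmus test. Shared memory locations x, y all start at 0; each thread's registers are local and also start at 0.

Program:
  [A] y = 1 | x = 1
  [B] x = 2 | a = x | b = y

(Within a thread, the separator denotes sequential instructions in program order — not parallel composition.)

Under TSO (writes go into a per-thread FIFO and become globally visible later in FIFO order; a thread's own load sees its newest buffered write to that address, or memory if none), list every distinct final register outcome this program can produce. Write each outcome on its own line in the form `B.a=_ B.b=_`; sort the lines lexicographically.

B.a=1 B.b=1
B.a=2 B.b=0
B.a=2 B.b=1

outcome vector order: (B.a,B.b)
|TSO outcomes| = 3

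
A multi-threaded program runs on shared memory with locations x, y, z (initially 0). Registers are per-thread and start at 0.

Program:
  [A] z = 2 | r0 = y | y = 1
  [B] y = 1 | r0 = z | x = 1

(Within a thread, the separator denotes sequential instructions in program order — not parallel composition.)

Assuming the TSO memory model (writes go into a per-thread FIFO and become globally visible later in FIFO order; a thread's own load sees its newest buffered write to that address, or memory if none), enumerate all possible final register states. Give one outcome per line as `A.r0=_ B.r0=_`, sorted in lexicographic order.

A.r0=0 B.r0=0
A.r0=0 B.r0=2
A.r0=1 B.r0=0
A.r0=1 B.r0=2

outcome vector order: (A.r0,B.r0)
|TSO outcomes| = 4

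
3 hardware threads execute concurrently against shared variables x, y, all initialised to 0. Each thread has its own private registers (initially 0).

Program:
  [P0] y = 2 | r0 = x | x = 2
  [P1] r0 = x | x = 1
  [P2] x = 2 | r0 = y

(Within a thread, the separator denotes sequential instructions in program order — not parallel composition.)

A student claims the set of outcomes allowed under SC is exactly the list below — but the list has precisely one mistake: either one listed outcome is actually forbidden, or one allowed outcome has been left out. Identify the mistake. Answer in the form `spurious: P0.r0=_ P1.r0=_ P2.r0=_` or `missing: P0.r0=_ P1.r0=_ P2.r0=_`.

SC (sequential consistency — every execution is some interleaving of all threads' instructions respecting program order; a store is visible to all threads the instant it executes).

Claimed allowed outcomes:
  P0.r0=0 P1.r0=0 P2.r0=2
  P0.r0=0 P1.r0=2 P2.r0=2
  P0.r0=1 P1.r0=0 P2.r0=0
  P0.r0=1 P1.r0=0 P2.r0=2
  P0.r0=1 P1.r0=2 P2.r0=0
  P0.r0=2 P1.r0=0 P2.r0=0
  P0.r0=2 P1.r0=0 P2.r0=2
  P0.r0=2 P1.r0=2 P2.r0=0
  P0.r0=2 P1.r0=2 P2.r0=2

outcome vector order: (P0.r0,P1.r0,P2.r0)
[SC] allowed = {(0,0,2); (0,2,2); (1,0,0); (1,0,2); (1,2,0); (1,2,2); (2,0,0); (2,0,2); (2,2,0); (2,2,2)}
SC∖claimed = {(1,2,2)}

missing: P0.r0=1 P1.r0=2 P2.r0=2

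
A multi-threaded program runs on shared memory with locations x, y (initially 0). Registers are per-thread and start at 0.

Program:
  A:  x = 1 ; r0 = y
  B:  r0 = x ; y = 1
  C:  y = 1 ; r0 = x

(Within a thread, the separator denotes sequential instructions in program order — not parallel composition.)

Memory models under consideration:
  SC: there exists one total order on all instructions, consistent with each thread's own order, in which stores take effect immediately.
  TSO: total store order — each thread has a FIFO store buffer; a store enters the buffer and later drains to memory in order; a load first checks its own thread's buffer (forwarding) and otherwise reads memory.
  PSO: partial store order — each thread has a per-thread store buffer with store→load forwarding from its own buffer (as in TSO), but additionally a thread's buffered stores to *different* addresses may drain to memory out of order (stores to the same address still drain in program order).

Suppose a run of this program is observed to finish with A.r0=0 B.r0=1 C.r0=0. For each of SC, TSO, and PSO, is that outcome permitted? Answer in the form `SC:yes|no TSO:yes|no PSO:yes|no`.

SC:no TSO:yes PSO:yes

outcome vector order: (A.r0,B.r0,C.r0)
SC (6): <0 0 1>; <0 1 1>; <1 0 0>; <1 0 1>; <1 1 0>; <1 1 1>
TSO (8): <0 0 0>; <0 0 1>; <0 1 0>; <0 1 1>; <1 0 0>; <1 0 1>; <1 1 0>; <1 1 1>
PSO (8): <0 0 0>; <0 0 1>; <0 1 0>; <0 1 1>; <1 0 0>; <1 0 1>; <1 1 0>; <1 1 1>
target <0 1 0> ∈ {TSO,PSO}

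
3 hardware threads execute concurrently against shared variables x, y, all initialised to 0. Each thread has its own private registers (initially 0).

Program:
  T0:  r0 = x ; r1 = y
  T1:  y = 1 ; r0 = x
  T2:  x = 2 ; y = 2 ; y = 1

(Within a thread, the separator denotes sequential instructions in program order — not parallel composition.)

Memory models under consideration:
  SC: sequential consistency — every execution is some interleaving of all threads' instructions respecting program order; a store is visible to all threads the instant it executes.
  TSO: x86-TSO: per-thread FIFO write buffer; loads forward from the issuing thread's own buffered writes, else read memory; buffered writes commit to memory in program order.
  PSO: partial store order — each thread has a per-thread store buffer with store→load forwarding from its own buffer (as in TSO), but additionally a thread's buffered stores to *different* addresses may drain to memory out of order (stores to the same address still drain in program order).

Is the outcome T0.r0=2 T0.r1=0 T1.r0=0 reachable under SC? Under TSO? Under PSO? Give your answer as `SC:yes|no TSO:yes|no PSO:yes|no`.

outcome vector order: (T0.r0,T0.r1,T1.r0)
under SC → <0 0 0>, <0 0 2>, <0 1 0>, <0 1 2>, <0 2 0>, <0 2 2>, <2 0 2>, <2 1 0>, <2 1 2>, <2 2 0>, <2 2 2>
under TSO → <0 0 0>, <0 0 2>, <0 1 0>, <0 1 2>, <0 2 0>, <0 2 2>, <2 0 0>, <2 0 2>, <2 1 0>, <2 1 2>, <2 2 0>, <2 2 2>
under PSO → <0 0 0>, <0 0 2>, <0 1 0>, <0 1 2>, <0 2 0>, <0 2 2>, <2 0 0>, <2 0 2>, <2 1 0>, <2 1 2>, <2 2 0>, <2 2 2>
target <2 0 0> ∈ {TSO,PSO}

SC:no TSO:yes PSO:yes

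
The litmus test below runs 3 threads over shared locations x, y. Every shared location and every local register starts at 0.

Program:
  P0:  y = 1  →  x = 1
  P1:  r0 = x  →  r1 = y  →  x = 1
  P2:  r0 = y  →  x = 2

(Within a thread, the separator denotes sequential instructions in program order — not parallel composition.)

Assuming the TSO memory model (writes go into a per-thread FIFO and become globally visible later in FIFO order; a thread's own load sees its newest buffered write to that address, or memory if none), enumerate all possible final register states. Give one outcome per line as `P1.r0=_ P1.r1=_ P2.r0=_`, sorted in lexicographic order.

outcome vector order: (P1.r0,P1.r1,P2.r0)
|TSO outcomes| = 9

P1.r0=0 P1.r1=0 P2.r0=0
P1.r0=0 P1.r1=0 P2.r0=1
P1.r0=0 P1.r1=1 P2.r0=0
P1.r0=0 P1.r1=1 P2.r0=1
P1.r0=1 P1.r1=1 P2.r0=0
P1.r0=1 P1.r1=1 P2.r0=1
P1.r0=2 P1.r1=0 P2.r0=0
P1.r0=2 P1.r1=1 P2.r0=0
P1.r0=2 P1.r1=1 P2.r0=1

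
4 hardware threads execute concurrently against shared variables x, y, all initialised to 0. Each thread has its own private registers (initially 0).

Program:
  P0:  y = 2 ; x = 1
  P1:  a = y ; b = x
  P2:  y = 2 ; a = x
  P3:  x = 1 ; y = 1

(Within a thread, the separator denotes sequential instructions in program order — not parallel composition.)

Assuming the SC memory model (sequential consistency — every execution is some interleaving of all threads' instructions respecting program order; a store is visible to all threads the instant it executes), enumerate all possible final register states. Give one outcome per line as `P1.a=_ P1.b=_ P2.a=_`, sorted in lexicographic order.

P1.a=0 P1.b=0 P2.a=0
P1.a=0 P1.b=0 P2.a=1
P1.a=0 P1.b=1 P2.a=0
P1.a=0 P1.b=1 P2.a=1
P1.a=1 P1.b=1 P2.a=0
P1.a=1 P1.b=1 P2.a=1
P1.a=2 P1.b=0 P2.a=0
P1.a=2 P1.b=0 P2.a=1
P1.a=2 P1.b=1 P2.a=0
P1.a=2 P1.b=1 P2.a=1

outcome vector order: (P1.a,P1.b,P2.a)
|SC outcomes| = 10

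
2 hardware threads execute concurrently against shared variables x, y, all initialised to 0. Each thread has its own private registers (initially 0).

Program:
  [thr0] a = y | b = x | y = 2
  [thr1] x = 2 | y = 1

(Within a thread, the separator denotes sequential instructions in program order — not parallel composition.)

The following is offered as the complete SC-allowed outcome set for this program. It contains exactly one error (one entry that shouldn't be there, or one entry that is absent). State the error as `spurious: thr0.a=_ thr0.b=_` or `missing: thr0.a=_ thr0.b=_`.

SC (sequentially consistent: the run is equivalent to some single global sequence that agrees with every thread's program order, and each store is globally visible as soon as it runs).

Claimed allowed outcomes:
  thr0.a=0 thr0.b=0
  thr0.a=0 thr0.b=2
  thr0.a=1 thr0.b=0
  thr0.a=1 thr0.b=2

outcome vector order: (thr0.a,thr0.b)
under SC → 0/0, 0/2, 1/2
claimed∖SC = {1/0}

spurious: thr0.a=1 thr0.b=0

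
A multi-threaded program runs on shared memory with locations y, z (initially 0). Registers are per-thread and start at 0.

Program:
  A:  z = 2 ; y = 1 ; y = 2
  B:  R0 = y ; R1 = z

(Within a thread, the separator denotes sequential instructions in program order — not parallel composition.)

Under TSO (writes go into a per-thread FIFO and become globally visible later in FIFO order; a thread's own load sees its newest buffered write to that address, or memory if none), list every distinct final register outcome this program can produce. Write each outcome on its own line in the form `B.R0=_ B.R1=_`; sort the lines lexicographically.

B.R0=0 B.R1=0
B.R0=0 B.R1=2
B.R0=1 B.R1=2
B.R0=2 B.R1=2

outcome vector order: (B.R0,B.R1)
|TSO outcomes| = 4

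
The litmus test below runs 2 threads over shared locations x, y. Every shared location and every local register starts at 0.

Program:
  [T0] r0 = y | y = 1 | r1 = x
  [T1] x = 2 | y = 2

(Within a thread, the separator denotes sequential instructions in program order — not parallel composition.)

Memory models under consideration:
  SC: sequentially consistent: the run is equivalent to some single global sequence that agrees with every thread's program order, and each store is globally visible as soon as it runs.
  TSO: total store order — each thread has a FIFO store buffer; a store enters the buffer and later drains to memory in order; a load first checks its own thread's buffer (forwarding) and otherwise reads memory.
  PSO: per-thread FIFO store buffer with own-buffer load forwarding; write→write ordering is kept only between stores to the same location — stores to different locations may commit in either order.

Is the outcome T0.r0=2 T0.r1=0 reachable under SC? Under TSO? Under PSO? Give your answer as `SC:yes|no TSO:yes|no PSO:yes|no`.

outcome vector order: (T0.r0,T0.r1)
under SC → 0/0, 0/2, 2/2
under TSO → 0/0, 0/2, 2/2
under PSO → 0/0, 0/2, 2/0, 2/2
target 2/0 ∈ {PSO}

SC:no TSO:no PSO:yes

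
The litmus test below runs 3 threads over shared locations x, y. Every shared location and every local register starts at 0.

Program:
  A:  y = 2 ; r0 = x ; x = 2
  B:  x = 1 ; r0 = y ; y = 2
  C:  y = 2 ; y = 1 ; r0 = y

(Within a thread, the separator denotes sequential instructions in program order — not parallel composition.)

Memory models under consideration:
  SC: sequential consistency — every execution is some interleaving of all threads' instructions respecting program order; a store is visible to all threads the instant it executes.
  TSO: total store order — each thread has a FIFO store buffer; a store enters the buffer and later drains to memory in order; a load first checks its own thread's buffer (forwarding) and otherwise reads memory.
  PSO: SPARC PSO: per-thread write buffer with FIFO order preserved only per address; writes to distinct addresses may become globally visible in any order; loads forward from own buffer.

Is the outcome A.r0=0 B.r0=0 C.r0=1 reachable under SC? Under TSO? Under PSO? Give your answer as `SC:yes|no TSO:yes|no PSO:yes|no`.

SC:no TSO:yes PSO:yes

outcome vector order: (A.r0,B.r0,C.r0)
SC (10): (0,1,1); (0,1,2); (0,2,1); (0,2,2); (1,0,1); (1,0,2); (1,1,1); (1,1,2); (1,2,1); (1,2,2)
TSO (12): (0,0,1); (0,0,2); (0,1,1); (0,1,2); (0,2,1); (0,2,2); (1,0,1); (1,0,2); (1,1,1); (1,1,2); (1,2,1); (1,2,2)
PSO (12): (0,0,1); (0,0,2); (0,1,1); (0,1,2); (0,2,1); (0,2,2); (1,0,1); (1,0,2); (1,1,1); (1,1,2); (1,2,1); (1,2,2)
target (0,0,1) ∈ {TSO,PSO}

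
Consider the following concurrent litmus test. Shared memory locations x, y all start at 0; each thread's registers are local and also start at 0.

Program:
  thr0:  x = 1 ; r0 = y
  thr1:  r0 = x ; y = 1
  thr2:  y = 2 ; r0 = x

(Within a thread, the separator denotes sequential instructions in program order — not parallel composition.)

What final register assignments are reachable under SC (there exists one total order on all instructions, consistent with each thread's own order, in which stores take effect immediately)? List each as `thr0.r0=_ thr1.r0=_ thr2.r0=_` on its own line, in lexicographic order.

thr0.r0=0 thr1.r0=0 thr2.r0=1
thr0.r0=0 thr1.r0=1 thr2.r0=1
thr0.r0=1 thr1.r0=0 thr2.r0=0
thr0.r0=1 thr1.r0=0 thr2.r0=1
thr0.r0=1 thr1.r0=1 thr2.r0=0
thr0.r0=1 thr1.r0=1 thr2.r0=1
thr0.r0=2 thr1.r0=0 thr2.r0=0
thr0.r0=2 thr1.r0=0 thr2.r0=1
thr0.r0=2 thr1.r0=1 thr2.r0=0
thr0.r0=2 thr1.r0=1 thr2.r0=1

outcome vector order: (thr0.r0,thr1.r0,thr2.r0)
|SC outcomes| = 10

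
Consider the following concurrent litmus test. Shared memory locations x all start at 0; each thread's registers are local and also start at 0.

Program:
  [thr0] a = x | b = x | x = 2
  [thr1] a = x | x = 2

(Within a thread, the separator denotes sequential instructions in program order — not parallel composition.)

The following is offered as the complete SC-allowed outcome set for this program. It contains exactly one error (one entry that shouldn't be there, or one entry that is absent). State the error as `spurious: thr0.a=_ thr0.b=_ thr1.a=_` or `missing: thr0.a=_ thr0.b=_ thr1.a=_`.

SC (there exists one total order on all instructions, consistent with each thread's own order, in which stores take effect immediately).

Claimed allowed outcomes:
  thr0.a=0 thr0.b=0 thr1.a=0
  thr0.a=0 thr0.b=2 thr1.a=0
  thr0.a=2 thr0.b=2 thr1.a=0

outcome vector order: (thr0.a,thr0.b,thr1.a)
under SC → <0 0 0>; <0 0 2>; <0 2 0>; <2 2 0>
SC∖claimed = {<0 0 2>}

missing: thr0.a=0 thr0.b=0 thr1.a=2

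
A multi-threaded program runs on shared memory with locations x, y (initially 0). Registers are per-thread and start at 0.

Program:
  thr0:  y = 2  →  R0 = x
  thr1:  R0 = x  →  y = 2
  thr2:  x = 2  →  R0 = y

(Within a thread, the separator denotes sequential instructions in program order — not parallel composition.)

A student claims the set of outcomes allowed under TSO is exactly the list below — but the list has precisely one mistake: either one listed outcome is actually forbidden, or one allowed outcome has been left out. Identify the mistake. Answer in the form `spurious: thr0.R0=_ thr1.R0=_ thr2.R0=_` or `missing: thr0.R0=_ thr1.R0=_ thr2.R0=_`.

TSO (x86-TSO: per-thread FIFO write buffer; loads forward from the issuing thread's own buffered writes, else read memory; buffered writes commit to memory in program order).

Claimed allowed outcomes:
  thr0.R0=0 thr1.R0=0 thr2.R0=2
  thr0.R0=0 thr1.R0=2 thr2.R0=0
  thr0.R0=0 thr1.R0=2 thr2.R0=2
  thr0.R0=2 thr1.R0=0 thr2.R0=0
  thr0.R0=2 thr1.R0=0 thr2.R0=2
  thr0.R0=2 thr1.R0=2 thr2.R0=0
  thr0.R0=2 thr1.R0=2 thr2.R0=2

missing: thr0.R0=0 thr1.R0=0 thr2.R0=0

outcome vector order: (thr0.R0,thr1.R0,thr2.R0)
[TSO] allowed = {0/0/0 0/0/2 0/2/0 0/2/2 2/0/0 2/0/2 2/2/0 2/2/2}
TSO∖claimed = {0/0/0}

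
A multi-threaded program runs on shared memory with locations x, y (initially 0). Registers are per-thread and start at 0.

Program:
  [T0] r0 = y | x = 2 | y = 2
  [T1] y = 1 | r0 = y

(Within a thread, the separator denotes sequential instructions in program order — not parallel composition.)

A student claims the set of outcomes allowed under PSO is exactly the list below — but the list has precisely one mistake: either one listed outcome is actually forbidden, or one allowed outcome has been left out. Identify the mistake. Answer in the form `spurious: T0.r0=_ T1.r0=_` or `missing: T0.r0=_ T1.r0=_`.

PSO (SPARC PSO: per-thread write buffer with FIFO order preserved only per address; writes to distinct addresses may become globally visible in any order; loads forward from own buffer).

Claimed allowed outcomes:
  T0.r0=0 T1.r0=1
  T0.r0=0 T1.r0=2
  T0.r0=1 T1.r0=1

outcome vector order: (T0.r0,T1.r0)
PSO (4): <0 1> <0 2> <1 1> <1 2>
PSO∖claimed = {<1 2>}

missing: T0.r0=1 T1.r0=2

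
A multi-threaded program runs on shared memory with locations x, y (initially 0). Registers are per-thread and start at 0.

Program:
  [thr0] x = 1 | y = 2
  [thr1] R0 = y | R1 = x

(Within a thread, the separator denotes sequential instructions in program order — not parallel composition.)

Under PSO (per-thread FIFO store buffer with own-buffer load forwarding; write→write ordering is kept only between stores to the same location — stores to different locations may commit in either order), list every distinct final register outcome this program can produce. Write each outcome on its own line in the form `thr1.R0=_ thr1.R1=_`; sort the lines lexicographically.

thr1.R0=0 thr1.R1=0
thr1.R0=0 thr1.R1=1
thr1.R0=2 thr1.R1=0
thr1.R0=2 thr1.R1=1

outcome vector order: (thr1.R0,thr1.R1)
|PSO outcomes| = 4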